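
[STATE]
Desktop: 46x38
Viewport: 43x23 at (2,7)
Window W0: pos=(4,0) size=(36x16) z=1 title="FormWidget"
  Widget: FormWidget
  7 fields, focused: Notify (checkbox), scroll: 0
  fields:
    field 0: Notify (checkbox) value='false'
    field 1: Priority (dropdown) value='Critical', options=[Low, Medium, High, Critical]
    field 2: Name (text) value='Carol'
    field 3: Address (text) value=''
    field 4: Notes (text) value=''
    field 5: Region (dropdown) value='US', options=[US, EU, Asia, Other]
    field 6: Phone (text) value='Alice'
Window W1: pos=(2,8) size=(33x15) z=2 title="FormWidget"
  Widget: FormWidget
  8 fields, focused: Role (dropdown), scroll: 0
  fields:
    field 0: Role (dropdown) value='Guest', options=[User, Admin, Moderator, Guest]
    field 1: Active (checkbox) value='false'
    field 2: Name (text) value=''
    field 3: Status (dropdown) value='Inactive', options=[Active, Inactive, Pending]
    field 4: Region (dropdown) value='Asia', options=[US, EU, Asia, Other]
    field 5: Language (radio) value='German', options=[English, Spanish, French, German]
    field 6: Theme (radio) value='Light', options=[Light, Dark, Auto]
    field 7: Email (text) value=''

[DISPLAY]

  ┃  Notes:      [                  ]┃     
┏━━━━━━━━━━━━━━━━━━━━━━━━━━━━━━━┓  ▼]┃     
┃ FormWidget                    ┃   ]┃     
┠───────────────────────────────┨    ┃     
┃> Role:       [Guest         ▼]┃    ┃     
┃  Active:     [ ]              ┃    ┃     
┃  Name:       [               ]┃    ┃     
┃  Status:     [Inactive      ▼]┃    ┃     
┃  Region:     [Asia          ▼]┃━━━━┛     
┃  Language:   ( ) English  ( ) ┃          
┃  Theme:      (●) Light  ( ) Da┃          
┃  Email:      [               ]┃          
┃                               ┃          
┃                               ┃          
┃                               ┃          
┗━━━━━━━━━━━━━━━━━━━━━━━━━━━━━━━┛          
                                           
                                           
                                           
                                           
                                           
                                           
                                           


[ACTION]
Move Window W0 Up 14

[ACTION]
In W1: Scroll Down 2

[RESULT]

  ┃  Notes:      [                  ]┃     
┏━━━━━━━━━━━━━━━━━━━━━━━━━━━━━━━┓  ▼]┃     
┃ FormWidget                    ┃   ]┃     
┠───────────────────────────────┨    ┃     
┃  Name:       [               ]┃    ┃     
┃  Status:     [Inactive      ▼]┃    ┃     
┃  Region:     [Asia          ▼]┃    ┃     
┃  Language:   ( ) English  ( ) ┃    ┃     
┃  Theme:      (●) Light  ( ) Da┃━━━━┛     
┃  Email:      [               ]┃          
┃                               ┃          
┃                               ┃          
┃                               ┃          
┃                               ┃          
┃                               ┃          
┗━━━━━━━━━━━━━━━━━━━━━━━━━━━━━━━┛          
                                           
                                           
                                           
                                           
                                           
                                           
                                           


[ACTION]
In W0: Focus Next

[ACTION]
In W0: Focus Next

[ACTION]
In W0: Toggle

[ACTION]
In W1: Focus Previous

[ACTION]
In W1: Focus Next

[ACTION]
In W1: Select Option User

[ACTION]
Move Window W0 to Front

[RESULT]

  ┃  Notes:      [                  ]┃     
┏━┃  Region:     [US               ▼]┃     
┃ ┃  Phone:      [Alice             ]┃     
┠─┃                                  ┃     
┃ ┃                                  ┃     
┃ ┃                                  ┃     
┃ ┃                                  ┃     
┃ ┃                                  ┃     
┃ ┗━━━━━━━━━━━━━━━━━━━━━━━━━━━━━━━━━━┛     
┃  Email:      [               ]┃          
┃                               ┃          
┃                               ┃          
┃                               ┃          
┃                               ┃          
┃                               ┃          
┗━━━━━━━━━━━━━━━━━━━━━━━━━━━━━━━┛          
                                           
                                           
                                           
                                           
                                           
                                           
                                           


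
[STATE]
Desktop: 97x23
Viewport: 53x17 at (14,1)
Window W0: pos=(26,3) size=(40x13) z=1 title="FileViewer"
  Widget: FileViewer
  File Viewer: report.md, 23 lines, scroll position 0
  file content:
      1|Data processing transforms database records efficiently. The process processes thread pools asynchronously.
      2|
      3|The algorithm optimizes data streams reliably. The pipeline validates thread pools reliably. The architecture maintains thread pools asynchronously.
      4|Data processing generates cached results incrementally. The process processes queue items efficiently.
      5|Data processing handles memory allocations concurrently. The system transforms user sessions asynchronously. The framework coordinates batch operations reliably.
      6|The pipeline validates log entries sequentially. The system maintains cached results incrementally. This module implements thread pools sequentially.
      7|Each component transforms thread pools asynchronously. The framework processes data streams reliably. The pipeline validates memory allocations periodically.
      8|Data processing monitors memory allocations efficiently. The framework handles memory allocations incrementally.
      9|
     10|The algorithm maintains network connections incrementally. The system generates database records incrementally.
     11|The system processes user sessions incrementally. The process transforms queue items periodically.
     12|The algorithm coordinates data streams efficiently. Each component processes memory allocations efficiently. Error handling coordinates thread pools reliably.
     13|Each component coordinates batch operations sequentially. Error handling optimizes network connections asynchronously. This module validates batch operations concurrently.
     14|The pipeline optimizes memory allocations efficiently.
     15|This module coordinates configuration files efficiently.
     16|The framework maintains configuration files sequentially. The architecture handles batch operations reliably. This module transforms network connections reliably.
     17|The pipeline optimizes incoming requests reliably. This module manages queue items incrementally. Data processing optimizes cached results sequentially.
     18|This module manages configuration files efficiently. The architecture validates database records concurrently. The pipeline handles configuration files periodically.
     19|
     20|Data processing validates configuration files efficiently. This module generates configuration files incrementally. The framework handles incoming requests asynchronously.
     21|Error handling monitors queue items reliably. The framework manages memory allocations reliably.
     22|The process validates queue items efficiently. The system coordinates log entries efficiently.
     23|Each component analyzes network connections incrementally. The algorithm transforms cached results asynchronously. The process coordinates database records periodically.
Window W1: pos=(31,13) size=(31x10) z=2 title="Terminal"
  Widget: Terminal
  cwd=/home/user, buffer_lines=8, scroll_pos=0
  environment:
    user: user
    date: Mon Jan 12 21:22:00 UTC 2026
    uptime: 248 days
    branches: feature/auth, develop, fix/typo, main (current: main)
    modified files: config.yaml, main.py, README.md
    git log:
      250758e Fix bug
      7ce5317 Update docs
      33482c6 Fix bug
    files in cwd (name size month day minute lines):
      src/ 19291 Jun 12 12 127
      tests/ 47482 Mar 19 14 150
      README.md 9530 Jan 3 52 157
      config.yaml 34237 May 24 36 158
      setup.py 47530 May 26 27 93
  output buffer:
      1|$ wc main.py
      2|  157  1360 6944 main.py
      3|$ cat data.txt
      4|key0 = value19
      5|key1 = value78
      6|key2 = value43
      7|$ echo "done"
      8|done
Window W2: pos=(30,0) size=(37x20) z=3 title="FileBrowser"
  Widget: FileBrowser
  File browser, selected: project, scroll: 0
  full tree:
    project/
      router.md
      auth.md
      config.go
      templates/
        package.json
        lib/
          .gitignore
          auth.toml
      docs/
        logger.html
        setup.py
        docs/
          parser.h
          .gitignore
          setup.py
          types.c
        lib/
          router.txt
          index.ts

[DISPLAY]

                ┃ FileBrowser                       ┃
                ┠───────────────────────────────────┨
            ┏━━━┃> [-] project/                     ┃
            ┃ Fi┃    router.md                      ┃
            ┠───┃    auth.md                        ┃
            ┃Dat┃    config.go                      ┃
            ┃   ┃    [+] templates/                 ┃
            ┃The┃    [+] docs/                      ┃
            ┃Dat┃                                   ┃
            ┃Dat┃                                   ┃
            ┃The┃                                   ┃
            ┃Eac┃                                   ┃
            ┃Dat┃                                   ┃
            ┃   ┃                                   ┃
            ┗━━━┃                                   ┃
                ┃                                   ┃
                ┃                                   ┃


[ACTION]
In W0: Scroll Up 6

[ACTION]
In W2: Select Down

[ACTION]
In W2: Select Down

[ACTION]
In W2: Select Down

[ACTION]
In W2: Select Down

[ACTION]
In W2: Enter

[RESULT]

                ┃ FileBrowser                       ┃
                ┠───────────────────────────────────┨
            ┏━━━┃  [-] project/                     ┃
            ┃ Fi┃    router.md                      ┃
            ┠───┃    auth.md                        ┃
            ┃Dat┃    config.go                      ┃
            ┃   ┃  > [-] templates/                 ┃
            ┃The┃      package.json                 ┃
            ┃Dat┃      [+] lib/                     ┃
            ┃Dat┃    [+] docs/                      ┃
            ┃The┃                                   ┃
            ┃Eac┃                                   ┃
            ┃Dat┃                                   ┃
            ┃   ┃                                   ┃
            ┗━━━┃                                   ┃
                ┃                                   ┃
                ┃                                   ┃


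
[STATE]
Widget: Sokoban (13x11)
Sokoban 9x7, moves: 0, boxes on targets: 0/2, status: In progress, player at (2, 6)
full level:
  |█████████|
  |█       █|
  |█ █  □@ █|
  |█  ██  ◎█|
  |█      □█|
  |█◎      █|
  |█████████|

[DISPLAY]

█████████    
█       █    
█ █  □@ █    
█  ██  ◎█    
█      □█    
█◎      █    
█████████    
Moves: 0  0/2
             
             
             


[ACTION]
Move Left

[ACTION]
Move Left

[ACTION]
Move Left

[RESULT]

█████████    
█       █    
█ █□@   █    
█  ██  ◎█    
█      □█    
█◎      █    
█████████    
Moves: 2  0/2
             
             
             


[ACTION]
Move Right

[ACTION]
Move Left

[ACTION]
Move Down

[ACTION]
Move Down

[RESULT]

█████████    
█       █    
█ █□@   █    
█  ██  ◎█    
█      □█    
█◎      █    
█████████    
Moves: 4  0/2
             
             
             


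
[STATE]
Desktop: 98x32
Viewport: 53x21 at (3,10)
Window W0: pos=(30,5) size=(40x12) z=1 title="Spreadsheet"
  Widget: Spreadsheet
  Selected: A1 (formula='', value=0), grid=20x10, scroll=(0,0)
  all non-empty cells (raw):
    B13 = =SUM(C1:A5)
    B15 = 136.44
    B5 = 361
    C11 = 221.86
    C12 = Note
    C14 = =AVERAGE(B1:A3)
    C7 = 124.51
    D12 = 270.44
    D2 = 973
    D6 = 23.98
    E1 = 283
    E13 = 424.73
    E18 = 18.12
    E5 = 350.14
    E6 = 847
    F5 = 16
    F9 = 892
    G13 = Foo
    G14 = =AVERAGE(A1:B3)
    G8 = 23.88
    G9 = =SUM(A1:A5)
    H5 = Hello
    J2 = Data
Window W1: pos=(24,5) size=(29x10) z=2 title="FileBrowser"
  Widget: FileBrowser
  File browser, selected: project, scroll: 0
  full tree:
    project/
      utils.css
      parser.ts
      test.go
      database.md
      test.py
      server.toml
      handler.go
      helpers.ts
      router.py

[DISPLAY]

                     ┃    parser.ts              ┃---
                     ┃    test.go                ┃   
                     ┃    database.md            ┃   
                     ┃    test.py                ┃   
                     ┗━━━━━━━━━━━━━━━━━━━━━━━━━━━┛   
                           ┃  5        0     361     
                           ┗━━━━━━━━━━━━━━━━━━━━━━━━━
                                                     
                                                     
                                                     
                                                     
                                                     
                                                     
                                                     
                                                     
                                                     
                                                     
                                                     
                                                     
                                                     
                                                     


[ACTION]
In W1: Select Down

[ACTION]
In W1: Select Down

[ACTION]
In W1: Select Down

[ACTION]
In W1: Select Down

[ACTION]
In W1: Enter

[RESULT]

                     ┃    parser.ts              ┃---
                     ┃    test.go                ┃   
                     ┃  > database.md            ┃   
                     ┃    test.py                ┃   
                     ┗━━━━━━━━━━━━━━━━━━━━━━━━━━━┛   
                           ┃  5        0     361     
                           ┗━━━━━━━━━━━━━━━━━━━━━━━━━
                                                     
                                                     
                                                     
                                                     
                                                     
                                                     
                                                     
                                                     
                                                     
                                                     
                                                     
                                                     
                                                     
                                                     


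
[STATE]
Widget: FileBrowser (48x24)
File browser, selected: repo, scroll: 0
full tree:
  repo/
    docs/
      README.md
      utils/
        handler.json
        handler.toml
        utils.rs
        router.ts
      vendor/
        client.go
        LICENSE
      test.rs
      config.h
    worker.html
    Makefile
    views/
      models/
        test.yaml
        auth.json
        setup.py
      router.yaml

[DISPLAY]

> [-] repo/                                     
    [+] docs/                                   
    worker.html                                 
    Makefile                                    
    [+] views/                                  
                                                
                                                
                                                
                                                
                                                
                                                
                                                
                                                
                                                
                                                
                                                
                                                
                                                
                                                
                                                
                                                
                                                
                                                
                                                


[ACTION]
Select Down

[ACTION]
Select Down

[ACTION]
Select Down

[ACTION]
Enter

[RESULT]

  [-] repo/                                     
    [+] docs/                                   
    worker.html                                 
  > Makefile                                    
    [+] views/                                  
                                                
                                                
                                                
                                                
                                                
                                                
                                                
                                                
                                                
                                                
                                                
                                                
                                                
                                                
                                                
                                                
                                                
                                                
                                                


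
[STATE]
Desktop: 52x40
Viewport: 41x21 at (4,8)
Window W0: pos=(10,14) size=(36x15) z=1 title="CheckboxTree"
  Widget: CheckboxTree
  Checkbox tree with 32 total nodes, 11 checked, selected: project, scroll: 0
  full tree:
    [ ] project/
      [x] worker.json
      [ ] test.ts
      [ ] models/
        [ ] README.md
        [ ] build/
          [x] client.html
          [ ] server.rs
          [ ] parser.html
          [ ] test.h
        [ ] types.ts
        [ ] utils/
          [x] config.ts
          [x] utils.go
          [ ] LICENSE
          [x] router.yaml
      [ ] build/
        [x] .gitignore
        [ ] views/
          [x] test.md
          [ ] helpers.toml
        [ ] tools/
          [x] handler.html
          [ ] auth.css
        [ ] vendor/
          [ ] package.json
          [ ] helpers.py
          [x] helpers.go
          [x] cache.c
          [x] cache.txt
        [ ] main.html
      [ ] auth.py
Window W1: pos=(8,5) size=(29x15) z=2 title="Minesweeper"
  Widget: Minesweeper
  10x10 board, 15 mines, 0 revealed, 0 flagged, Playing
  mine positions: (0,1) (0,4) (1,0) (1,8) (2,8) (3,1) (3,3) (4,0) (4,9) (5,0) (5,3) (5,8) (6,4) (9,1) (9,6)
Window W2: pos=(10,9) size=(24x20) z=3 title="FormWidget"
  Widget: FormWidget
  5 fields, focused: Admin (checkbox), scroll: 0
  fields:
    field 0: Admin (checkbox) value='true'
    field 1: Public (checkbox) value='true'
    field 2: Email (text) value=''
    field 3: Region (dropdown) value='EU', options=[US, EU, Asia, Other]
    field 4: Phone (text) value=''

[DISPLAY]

    ┃■■■■■■■■■■                 ┃        
    ┃■┏━━━━━━━━━━━━━━━━━━━━━━┓  ┃        
    ┃■┃ FormWidget           ┃  ┃        
    ┃■┠──────────────────────┨  ┃        
    ┃■┃> Admin:      [x]     ┃  ┃        
    ┃■┃  Public:     [x]     ┃  ┃        
    ┃■┃  Email:      [      ]┃  ┃━━━━━━━━
    ┃■┃  Region:     [EU   ▼]┃  ┃        
    ┃■┃  Phone:      [      ]┃  ┃────────
    ┃■┃                      ┃  ┃        
    ┃ ┃                      ┃  ┃        
    ┗━┃                      ┃━━┛        
      ┃                      ┃           
      ┃                      ┃           
      ┃                      ┃           
      ┃                      ┃           
      ┃                      ┃           
      ┃                      ┃           
      ┃                      ┃           
      ┃                      ┃           
      ┗━━━━━━━━━━━━━━━━━━━━━━┛━━━━━━━━━━━


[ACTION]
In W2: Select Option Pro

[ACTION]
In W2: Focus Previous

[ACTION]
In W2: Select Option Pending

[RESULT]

    ┃■■■■■■■■■■                 ┃        
    ┃■┏━━━━━━━━━━━━━━━━━━━━━━┓  ┃        
    ┃■┃ FormWidget           ┃  ┃        
    ┃■┠──────────────────────┨  ┃        
    ┃■┃  Admin:      [x]     ┃  ┃        
    ┃■┃  Public:     [x]     ┃  ┃        
    ┃■┃  Email:      [      ]┃  ┃━━━━━━━━
    ┃■┃  Region:     [EU   ▼]┃  ┃        
    ┃■┃> Phone:      [      ]┃  ┃────────
    ┃■┃                      ┃  ┃        
    ┃ ┃                      ┃  ┃        
    ┗━┃                      ┃━━┛        
      ┃                      ┃           
      ┃                      ┃           
      ┃                      ┃           
      ┃                      ┃           
      ┃                      ┃           
      ┃                      ┃           
      ┃                      ┃           
      ┃                      ┃           
      ┗━━━━━━━━━━━━━━━━━━━━━━┛━━━━━━━━━━━


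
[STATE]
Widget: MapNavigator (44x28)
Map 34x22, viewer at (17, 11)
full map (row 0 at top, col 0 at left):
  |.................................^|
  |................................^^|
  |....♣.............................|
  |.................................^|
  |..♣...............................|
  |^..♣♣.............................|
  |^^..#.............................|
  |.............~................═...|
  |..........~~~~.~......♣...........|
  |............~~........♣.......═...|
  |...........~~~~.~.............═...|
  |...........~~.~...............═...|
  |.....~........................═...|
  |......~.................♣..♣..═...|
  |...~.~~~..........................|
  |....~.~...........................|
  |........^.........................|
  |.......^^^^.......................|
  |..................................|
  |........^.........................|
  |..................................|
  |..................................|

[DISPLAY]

                                            
                                            
                                            
     .................................^     
     ................................^^     
     ....♣.............................     
     .................................^     
     ..♣...............................     
     ^..♣♣.............................     
     ^^..#.............................     
     .............~................═...     
     ..........~~~~.~......♣...........     
     ............~~........♣.......═...     
     ...........~~~~.~.............═...     
     ...........~~.~..@............═...     
     .....~........................═...     
     ......~.................♣..♣..═...     
     ...~.~~~..........................     
     ....~.~...........................     
     ........^.........................     
     .......^^^^.......................     
     ..................................     
     ........^.........................     
     ..................................     
     ..................................     
                                            
                                            
                                            


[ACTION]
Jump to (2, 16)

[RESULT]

                    ....♣...................
                    ........................
                    ..♣.....................
                    ^..♣♣...................
                    ^^..#...................
                    .............~..........
                    ..........~~~~.~......♣.
                    ............~~........♣.
                    ...........~~~~.~.......
                    ...........~~.~.........
                    .....~..................
                    ......~.................
                    ...~.~~~................
                    ....~.~.................
                    ..@.....^...............
                    .......^^^^.............
                    ........................
                    ........^...............
                    ........................
                    ........................
                                            
                                            
                                            
                                            
                                            
                                            
                                            
                                            


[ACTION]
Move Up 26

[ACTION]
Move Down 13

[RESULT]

                                            
                    ........................
                    ........................
                    ....♣...................
                    ........................
                    ..♣.....................
                    ^..♣♣...................
                    ^^..#...................
                    .............~..........
                    ..........~~~~.~......♣.
                    ............~~........♣.
                    ...........~~~~.~.......
                    ...........~~.~.........
                    .....~..................
                    ..@...~.................
                    ...~.~~~................
                    ....~.~.................
                    ........^...............
                    .......^^^^.............
                    ........................
                    ........^...............
                    ........................
                    ........................
                                            
                                            
                                            
                                            
                                            


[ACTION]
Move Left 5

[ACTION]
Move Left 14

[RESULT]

                                            
                      ......................
                      ......................
                      ....♣.................
                      ......................
                      ..♣...................
                      ^..♣♣.................
                      ^^..#.................
                      .............~........
                      ..........~~~~.~......
                      ............~~........
                      ...........~~~~.~.....
                      ...........~~.~.......
                      .....~................
                      @.....~...............
                      ...~.~~~..............
                      ....~.~...............
                      ........^.............
                      .......^^^^...........
                      ......................
                      ........^.............
                      ......................
                      ......................
                                            
                                            
                                            
                                            
                                            


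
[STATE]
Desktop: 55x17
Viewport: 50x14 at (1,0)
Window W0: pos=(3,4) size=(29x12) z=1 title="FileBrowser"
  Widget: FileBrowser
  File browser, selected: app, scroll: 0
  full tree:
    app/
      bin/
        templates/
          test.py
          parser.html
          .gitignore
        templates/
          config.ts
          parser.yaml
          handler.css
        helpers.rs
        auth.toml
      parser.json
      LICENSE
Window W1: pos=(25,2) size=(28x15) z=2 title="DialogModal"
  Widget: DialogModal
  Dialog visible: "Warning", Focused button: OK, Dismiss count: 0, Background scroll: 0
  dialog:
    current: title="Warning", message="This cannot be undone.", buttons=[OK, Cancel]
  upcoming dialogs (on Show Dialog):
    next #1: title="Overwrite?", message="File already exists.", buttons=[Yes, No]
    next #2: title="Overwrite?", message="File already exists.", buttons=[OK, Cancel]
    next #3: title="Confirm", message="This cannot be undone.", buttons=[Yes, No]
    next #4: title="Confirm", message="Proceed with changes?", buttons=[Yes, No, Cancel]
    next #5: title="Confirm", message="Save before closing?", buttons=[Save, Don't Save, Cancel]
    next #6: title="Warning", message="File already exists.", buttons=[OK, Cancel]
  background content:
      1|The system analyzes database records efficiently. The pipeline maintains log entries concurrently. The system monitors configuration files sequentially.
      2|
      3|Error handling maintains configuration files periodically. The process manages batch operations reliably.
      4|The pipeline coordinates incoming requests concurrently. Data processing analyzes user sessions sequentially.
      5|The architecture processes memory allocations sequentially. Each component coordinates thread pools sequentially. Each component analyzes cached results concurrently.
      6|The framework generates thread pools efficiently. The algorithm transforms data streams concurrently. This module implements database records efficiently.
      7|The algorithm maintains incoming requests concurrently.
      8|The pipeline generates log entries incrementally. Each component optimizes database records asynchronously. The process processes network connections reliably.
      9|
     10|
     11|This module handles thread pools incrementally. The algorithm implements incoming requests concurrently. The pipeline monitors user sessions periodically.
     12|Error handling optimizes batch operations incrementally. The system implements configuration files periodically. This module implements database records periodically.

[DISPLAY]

                                                  
                                                  
                        ┏━━━━━━━━━━━━━━━━━━━━━━━━━
                        ┃ DialogModal             
  ┏━━━━━━━━━━━━━━━━━━━━━┠─────────────────────────
  ┃ FileBrowser         ┃The system analyzes datab
  ┠─────────────────────┃                         
  ┃> [-] app/           ┃Error handling maintains 
  ┃    [+] bin/         ┃Th┌────────────────────┐ 
  ┃    parser.json      ┃Th│      Warning       │e
  ┃    LICENSE          ┃Th│This cannot be undon│t
  ┃                     ┃Th│   [OK]  Cancel     │i
  ┃                     ┃Th└────────────────────┘o
  ┃                     ┃                         


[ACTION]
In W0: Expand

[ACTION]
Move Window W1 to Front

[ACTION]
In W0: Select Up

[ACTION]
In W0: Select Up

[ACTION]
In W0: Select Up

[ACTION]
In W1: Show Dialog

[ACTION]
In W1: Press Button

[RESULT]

                                                  
                                                  
                        ┏━━━━━━━━━━━━━━━━━━━━━━━━━
                        ┃ DialogModal             
  ┏━━━━━━━━━━━━━━━━━━━━━┠─────────────────────────
  ┃ FileBrowser         ┃The system analyzes datab
  ┠─────────────────────┃                         
  ┃> [-] app/           ┃Error handling maintains 
  ┃    [+] bin/         ┃The pipeline coordinates 
  ┃    parser.json      ┃The architecture processe
  ┃    LICENSE          ┃The framework generates t
  ┃                     ┃The algorithm maintains i
  ┃                     ┃The pipeline generates lo
  ┃                     ┃                         


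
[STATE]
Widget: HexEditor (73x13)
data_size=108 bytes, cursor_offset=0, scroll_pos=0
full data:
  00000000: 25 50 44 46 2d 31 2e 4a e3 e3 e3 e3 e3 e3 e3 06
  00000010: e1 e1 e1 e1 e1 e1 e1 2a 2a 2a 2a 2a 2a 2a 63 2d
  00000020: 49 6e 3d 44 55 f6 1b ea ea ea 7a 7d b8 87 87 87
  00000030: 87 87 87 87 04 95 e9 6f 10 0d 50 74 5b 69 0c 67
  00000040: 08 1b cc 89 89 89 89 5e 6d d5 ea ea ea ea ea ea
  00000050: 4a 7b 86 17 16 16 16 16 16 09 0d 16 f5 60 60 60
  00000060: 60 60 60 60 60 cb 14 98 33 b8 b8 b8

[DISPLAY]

00000000  25 50 44 46 2d 31 2e 4a  e3 e3 e3 e3 e3 e3 e3 06  |%PDF-1.J....
00000010  e1 e1 e1 e1 e1 e1 e1 2a  2a 2a 2a 2a 2a 2a 63 2d  |.......*****
00000020  49 6e 3d 44 55 f6 1b ea  ea ea 7a 7d b8 87 87 87  |In=DU.....z}
00000030  87 87 87 87 04 95 e9 6f  10 0d 50 74 5b 69 0c 67  |.......o..Pt
00000040  08 1b cc 89 89 89 89 5e  6d d5 ea ea ea ea ea ea  |.......^m...
00000050  4a 7b 86 17 16 16 16 16  16 09 0d 16 f5 60 60 60  |J{..........
00000060  60 60 60 60 60 cb 14 98  33 b8 b8 b8              |`````...3...
                                                                         
                                                                         
                                                                         
                                                                         
                                                                         
                                                                         


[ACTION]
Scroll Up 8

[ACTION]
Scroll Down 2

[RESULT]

00000020  49 6e 3d 44 55 f6 1b ea  ea ea 7a 7d b8 87 87 87  |In=DU.....z}
00000030  87 87 87 87 04 95 e9 6f  10 0d 50 74 5b 69 0c 67  |.......o..Pt
00000040  08 1b cc 89 89 89 89 5e  6d d5 ea ea ea ea ea ea  |.......^m...
00000050  4a 7b 86 17 16 16 16 16  16 09 0d 16 f5 60 60 60  |J{..........
00000060  60 60 60 60 60 cb 14 98  33 b8 b8 b8              |`````...3...
                                                                         
                                                                         
                                                                         
                                                                         
                                                                         
                                                                         
                                                                         
                                                                         


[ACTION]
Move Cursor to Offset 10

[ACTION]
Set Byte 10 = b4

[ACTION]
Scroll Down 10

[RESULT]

00000060  60 60 60 60 60 cb 14 98  33 b8 b8 b8              |`````...3...
                                                                         
                                                                         
                                                                         
                                                                         
                                                                         
                                                                         
                                                                         
                                                                         
                                                                         
                                                                         
                                                                         
                                                                         


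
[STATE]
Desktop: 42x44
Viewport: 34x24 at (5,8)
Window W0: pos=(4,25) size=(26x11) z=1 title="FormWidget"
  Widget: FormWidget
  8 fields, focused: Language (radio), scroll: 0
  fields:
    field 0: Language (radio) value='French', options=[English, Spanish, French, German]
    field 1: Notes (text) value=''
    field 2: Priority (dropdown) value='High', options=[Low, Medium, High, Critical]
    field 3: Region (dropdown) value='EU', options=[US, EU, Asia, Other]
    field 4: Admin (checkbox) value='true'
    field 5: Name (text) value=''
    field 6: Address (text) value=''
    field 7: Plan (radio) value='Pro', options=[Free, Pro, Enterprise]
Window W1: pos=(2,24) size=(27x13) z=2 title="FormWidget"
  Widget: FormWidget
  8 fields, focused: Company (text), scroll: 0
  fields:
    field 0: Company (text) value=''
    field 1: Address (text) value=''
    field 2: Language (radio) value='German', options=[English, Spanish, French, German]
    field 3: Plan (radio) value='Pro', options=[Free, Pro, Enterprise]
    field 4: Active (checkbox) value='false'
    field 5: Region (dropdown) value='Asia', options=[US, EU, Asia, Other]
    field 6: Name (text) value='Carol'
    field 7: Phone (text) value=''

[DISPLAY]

                                  
                                  
                                  
                                  
                                  
                                  
                                  
                                  
                                  
                                  
                                  
                                  
                                  
                                  
                                  
                                  
━━━━━━━━━━━━━━━━━━━━━━━┓          
ormWidget              ┃┓         
───────────────────────┨┃         
Company:    [         ]┃┨         
Address:    [         ]┃┃         
Language:   ( ) English┃┃         
Plan:       ( ) Free  (┃┃         
Active:     [ ]        ┃┃         


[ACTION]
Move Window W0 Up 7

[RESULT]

                                  
                                  
                                  
                                  
                                  
                                  
                                  
                                  
                                  
                                  
━━━━━━━━━━━━━━━━━━━━━━━━┓         
 FormWidget             ┃         
────────────────────────┨         
> Language:   ( ) Englis┃         
  Notes:      [        ]┃         
  Priority:   [High   ▼]┃         
━━━━━━━━━━━━━━━━━━━━━━━┓┃         
ormWidget              ┃┃         
───────────────────────┨┃         
Company:    [         ]┃┃         
Address:    [         ]┃┛         
Language:   ( ) English┃          
Plan:       ( ) Free  (┃          
Active:     [ ]        ┃          


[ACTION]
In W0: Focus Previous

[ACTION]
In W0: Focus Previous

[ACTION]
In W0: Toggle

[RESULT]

                                  
                                  
                                  
                                  
                                  
                                  
                                  
                                  
                                  
                                  
━━━━━━━━━━━━━━━━━━━━━━━━┓         
 FormWidget             ┃         
────────────────────────┨         
  Language:   ( ) Englis┃         
  Notes:      [        ]┃         
  Priority:   [High   ▼]┃         
━━━━━━━━━━━━━━━━━━━━━━━┓┃         
ormWidget              ┃┃         
───────────────────────┨┃         
Company:    [         ]┃┃         
Address:    [         ]┃┛         
Language:   ( ) English┃          
Plan:       ( ) Free  (┃          
Active:     [ ]        ┃          
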